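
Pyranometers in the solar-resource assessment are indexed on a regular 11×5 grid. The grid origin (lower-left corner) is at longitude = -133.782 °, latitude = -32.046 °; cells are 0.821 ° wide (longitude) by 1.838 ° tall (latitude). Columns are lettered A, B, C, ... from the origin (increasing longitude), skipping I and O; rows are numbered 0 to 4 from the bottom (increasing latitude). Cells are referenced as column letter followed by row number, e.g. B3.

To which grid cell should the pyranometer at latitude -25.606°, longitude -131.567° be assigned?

C3

Column index: ⌊(-131.567 − -133.782) / 0.821⌋ = ⌊2.698⌋ = 2 → column C
Row offset from origin: ⌊(-25.606 − -32.046) / 1.838⌋ = ⌊3.504⌋ = 3 → row 3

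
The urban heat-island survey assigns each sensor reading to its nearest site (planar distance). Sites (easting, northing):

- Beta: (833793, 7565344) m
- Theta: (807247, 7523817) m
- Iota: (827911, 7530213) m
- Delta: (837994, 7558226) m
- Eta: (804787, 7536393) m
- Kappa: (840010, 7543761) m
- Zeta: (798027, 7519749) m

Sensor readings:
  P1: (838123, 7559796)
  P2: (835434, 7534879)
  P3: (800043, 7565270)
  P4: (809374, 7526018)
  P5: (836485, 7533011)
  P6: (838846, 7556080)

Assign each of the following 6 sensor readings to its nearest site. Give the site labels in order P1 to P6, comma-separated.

P1 → Delta (d²=2481541.00)
P2 → Iota (d²=78367085.00)
P3 → Eta (d²=856386665.00)
P4 → Theta (d²=9368530.00)
P5 → Iota (d²=81342280.00)
P6 → Delta (d²=5331220.00)

Delta, Iota, Eta, Theta, Iota, Delta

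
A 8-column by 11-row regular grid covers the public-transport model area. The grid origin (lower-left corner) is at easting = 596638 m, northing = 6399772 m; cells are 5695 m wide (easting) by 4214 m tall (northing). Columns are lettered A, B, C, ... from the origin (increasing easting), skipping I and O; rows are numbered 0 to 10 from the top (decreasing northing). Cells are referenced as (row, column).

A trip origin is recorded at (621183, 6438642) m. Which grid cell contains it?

(1, E)

Column index: ⌊(621183 − 596638) / 5695⌋ = ⌊4.310⌋ = 4 → column E
Row offset from origin: ⌊(6438642 − 6399772) / 4214⌋ = ⌊9.224⌋ = 9 → row 1 (counted from top)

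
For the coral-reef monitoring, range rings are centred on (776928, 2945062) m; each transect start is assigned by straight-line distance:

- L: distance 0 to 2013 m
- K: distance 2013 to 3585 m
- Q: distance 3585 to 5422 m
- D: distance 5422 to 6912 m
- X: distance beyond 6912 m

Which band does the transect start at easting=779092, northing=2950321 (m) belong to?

D

Distance = √((779092−776928)² + (2950321−2945062)²) = √(4682896.000 + 27657081.000) = 5686.825 m.
5422 ≤ 5686.825 < 6912 → D.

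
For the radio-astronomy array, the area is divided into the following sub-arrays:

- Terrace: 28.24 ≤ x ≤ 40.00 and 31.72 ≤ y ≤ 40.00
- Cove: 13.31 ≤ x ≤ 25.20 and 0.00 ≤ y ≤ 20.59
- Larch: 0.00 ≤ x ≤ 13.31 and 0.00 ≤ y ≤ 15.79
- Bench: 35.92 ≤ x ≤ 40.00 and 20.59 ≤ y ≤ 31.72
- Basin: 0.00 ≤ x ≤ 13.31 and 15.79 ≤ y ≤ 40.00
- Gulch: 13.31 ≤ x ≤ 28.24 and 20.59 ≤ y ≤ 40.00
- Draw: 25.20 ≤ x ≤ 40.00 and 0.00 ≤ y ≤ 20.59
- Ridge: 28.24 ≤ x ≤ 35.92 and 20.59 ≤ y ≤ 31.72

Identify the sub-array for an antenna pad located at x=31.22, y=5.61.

Draw

The point has x = 31.22 and y = 5.61.
Only Draw satisfies 25.20 ≤ x ≤ 40.00 and 0.00 ≤ y ≤ 20.59.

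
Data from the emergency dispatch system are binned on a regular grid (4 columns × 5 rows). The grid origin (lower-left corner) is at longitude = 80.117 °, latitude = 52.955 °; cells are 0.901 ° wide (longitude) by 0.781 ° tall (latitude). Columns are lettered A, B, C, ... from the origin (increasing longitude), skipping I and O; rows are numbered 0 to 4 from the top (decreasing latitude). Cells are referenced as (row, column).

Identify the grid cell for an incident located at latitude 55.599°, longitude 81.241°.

(1, B)

Column index: ⌊(81.241 − 80.117) / 0.901⌋ = ⌊1.248⌋ = 1 → column B
Row offset from origin: ⌊(55.599 − 52.955) / 0.781⌋ = ⌊3.385⌋ = 3 → row 1 (counted from top)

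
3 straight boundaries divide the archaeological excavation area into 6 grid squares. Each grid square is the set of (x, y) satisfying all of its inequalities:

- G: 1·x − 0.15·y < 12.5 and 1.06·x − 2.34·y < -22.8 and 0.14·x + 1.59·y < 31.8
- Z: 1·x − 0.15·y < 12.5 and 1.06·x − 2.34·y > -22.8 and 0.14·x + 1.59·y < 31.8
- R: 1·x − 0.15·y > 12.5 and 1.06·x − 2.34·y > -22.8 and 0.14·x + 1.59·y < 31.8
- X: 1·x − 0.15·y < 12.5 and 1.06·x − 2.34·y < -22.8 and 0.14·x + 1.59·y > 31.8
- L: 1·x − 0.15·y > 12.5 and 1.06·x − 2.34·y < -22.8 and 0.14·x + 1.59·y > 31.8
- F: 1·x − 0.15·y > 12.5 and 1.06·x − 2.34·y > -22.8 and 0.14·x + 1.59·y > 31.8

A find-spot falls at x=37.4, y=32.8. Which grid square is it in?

1·37.4 − 0.15·32.8 = 32.480, which is > 12.5
1.06·37.4 − 2.34·32.8 = -37.108, which is < -22.8
0.14·37.4 + 1.59·32.8 = 57.388, which is > 31.8
This sign pattern matches L.

L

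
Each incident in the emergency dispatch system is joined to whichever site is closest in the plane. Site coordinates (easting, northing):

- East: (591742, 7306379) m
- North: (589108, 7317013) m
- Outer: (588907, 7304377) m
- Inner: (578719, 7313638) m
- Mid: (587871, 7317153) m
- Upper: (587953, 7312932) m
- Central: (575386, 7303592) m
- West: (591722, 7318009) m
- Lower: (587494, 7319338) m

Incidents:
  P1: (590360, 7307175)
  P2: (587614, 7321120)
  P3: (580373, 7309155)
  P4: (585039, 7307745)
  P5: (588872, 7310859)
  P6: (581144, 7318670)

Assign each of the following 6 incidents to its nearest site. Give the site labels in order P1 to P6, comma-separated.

East, Lower, Inner, Outer, Upper, Inner

P1 → East (d²=2543540.00)
P2 → Lower (d²=3189924.00)
P3 → Inner (d²=22833005.00)
P4 → Outer (d²=26304848.00)
P5 → Upper (d²=5141890.00)
P6 → Inner (d²=31201649.00)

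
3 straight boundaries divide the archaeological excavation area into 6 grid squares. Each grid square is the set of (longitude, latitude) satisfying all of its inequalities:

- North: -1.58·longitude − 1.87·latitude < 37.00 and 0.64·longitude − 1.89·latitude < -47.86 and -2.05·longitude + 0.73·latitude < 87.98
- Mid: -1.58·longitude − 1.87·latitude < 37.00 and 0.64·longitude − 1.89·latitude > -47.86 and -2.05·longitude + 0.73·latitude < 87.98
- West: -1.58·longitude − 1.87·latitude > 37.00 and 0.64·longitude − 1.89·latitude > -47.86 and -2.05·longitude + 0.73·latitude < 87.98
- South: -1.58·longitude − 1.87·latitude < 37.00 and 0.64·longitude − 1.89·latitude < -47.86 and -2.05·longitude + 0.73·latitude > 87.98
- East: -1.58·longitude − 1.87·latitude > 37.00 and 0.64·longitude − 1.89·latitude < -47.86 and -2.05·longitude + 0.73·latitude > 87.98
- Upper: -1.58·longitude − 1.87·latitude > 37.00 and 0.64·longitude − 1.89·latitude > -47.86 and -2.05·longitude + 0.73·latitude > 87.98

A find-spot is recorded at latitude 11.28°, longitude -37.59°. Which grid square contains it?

-1.58·-37.59 − 1.87·11.28 = 38.299, which is > 37.00
0.64·-37.59 − 1.89·11.28 = -45.377, which is > -47.86
-2.05·-37.59 + 0.73·11.28 = 85.294, which is < 87.98
This sign pattern matches West.

West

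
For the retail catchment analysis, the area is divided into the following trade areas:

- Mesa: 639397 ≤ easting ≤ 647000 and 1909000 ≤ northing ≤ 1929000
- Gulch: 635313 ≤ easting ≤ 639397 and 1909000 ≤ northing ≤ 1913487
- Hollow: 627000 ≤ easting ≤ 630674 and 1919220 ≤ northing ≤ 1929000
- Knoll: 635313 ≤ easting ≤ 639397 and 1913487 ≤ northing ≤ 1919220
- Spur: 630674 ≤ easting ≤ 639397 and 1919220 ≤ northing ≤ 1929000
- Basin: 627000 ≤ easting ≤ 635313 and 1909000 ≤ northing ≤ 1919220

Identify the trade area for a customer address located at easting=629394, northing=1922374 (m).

Hollow

The point has easting = 629394 and northing = 1922374.
Only Hollow satisfies 627000 ≤ easting ≤ 630674 and 1919220 ≤ northing ≤ 1929000.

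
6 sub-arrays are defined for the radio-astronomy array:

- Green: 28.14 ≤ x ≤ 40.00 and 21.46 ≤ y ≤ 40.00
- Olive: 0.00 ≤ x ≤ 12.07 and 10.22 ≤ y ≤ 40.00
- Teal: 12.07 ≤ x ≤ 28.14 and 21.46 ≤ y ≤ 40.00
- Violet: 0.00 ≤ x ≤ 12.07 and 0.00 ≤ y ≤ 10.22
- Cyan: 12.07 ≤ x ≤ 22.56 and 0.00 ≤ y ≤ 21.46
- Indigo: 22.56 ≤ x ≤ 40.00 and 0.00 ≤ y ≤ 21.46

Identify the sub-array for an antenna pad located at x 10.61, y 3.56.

Violet

The point has x = 10.61 and y = 3.56.
Only Violet satisfies 0.00 ≤ x ≤ 12.07 and 0.00 ≤ y ≤ 10.22.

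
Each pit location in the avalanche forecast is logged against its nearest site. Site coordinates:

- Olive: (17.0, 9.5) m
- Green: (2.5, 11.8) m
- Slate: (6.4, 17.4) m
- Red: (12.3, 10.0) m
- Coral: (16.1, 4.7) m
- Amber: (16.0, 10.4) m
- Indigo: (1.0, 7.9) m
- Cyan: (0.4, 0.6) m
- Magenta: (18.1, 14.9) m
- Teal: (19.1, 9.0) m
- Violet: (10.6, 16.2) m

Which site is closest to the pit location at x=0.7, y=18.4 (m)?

Slate

Squared distances to each site:
Olive: 344.900; Green: 46.800; Slate: 33.490; Red: 205.120; Coral: 424.850; Amber: 298.090; Indigo: 110.340; Cyan: 316.930; Magenta: 315.010; Teal: 426.920; Violet: 102.850.
Minimum at Slate.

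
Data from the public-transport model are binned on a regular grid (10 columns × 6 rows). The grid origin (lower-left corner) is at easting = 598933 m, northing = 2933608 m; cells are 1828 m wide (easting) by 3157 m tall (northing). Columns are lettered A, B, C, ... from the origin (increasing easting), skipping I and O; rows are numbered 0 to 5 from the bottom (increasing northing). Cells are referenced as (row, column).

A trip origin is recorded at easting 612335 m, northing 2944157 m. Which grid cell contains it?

Column index: ⌊(612335 − 598933) / 1828⌋ = ⌊7.332⌋ = 7 → column H
Row offset from origin: ⌊(2944157 − 2933608) / 3157⌋ = ⌊3.341⌋ = 3 → row 3

(3, H)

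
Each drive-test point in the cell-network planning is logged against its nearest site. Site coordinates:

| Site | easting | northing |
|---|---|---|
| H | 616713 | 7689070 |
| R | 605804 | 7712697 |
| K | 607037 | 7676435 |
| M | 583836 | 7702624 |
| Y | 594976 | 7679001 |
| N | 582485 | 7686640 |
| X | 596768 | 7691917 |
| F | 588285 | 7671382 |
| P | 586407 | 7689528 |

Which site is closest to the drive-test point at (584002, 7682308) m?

N

Squared distances to each site:
H: 1115734165.000; R: 1398818525.000; K: 565103354.000; M: 412767412.000; Y: 131364925.000; N: 21067513.000; X: 255303637.000; F: 137721565.000; P: 57912425.000.
Minimum at N.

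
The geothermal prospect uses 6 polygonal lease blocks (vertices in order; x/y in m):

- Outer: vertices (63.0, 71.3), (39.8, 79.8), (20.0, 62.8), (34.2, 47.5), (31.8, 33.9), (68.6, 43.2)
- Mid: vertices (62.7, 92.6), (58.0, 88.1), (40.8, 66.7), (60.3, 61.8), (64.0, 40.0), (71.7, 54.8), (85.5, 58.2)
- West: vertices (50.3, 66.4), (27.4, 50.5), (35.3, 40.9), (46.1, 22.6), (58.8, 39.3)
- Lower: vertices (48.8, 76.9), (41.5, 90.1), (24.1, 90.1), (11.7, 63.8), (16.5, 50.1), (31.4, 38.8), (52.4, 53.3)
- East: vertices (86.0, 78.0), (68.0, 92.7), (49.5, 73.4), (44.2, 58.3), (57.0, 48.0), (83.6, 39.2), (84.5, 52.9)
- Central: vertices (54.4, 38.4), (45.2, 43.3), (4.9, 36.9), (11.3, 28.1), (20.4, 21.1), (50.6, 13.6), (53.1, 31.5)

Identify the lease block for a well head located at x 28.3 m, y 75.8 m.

Lower

Cast a ray rightward from (28.3, 75.8). For each polygon, the edges (by vertex number in listed order) whose endpoints lie on opposite sides of y = 75.8, where each meets that height, and whether that is right or left of the point:
Outer: 1–2 at x≈50.72 (right), 2–3 at x≈35.14 (right) → 2 crossings.
Mid: 2–3 at x≈48.11 (right), 7–1 at x≈73.83 (right) → 2 crossings.
West: no edge straddles that height → 0 crossings.
Lower: 3–4 at x≈17.36 (left), 7–1 at x≈48.97 (right) → 1 crossing.
East: 2–3 at x≈51.80 (right), 7–1 at x≈85.87 (right) → 2 crossings.
Central: no edge straddles that height → 0 crossings.
Only Lower has an odd count, so the point is inside Lower.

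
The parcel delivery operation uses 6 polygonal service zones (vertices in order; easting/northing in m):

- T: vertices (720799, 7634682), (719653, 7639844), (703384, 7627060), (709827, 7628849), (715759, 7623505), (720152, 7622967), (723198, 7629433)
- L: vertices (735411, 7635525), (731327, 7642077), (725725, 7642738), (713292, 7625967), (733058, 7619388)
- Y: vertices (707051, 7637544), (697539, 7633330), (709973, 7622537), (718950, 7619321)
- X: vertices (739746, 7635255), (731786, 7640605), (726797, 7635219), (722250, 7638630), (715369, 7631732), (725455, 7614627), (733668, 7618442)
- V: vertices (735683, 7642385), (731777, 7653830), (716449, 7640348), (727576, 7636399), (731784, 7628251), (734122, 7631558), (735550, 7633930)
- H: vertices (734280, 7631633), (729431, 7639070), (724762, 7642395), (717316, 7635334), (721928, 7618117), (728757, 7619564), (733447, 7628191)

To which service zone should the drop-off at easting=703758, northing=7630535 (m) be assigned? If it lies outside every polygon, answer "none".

Y

Cast a ray rightward from (703758, 7630535). For each polygon, the edges (by vertex number in listed order) whose endpoints lie on opposite sides of northing = 7630535, where each meets that height, and whether that is right or left of the point:
T: 2–3 at easting≈707806.3 (right), 7–1 at easting≈722694.3 (right) → 2 crossings.
L: 3–4 at easting≈716678.4 (right), 5–1 at easting≈734683.4 (right) → 2 crossings.
Y: 2–3 at easting≈700759.0 (left), 4–1 at easting≈711627.6 (right) → 1 crossing.
X: 5–6 at easting≈716074.8 (right), 7–1 at easting≈738039.7 (right) → 2 crossings.
V: 4–5 at easting≈730604.4 (right), 5–6 at easting≈733398.8 (right) → 2 crossings.
H: 4–5 at easting≈718601.5 (right), 7–1 at easting≈734014.3 (right) → 2 crossings.
Only Y has an odd count, so the point is inside Y.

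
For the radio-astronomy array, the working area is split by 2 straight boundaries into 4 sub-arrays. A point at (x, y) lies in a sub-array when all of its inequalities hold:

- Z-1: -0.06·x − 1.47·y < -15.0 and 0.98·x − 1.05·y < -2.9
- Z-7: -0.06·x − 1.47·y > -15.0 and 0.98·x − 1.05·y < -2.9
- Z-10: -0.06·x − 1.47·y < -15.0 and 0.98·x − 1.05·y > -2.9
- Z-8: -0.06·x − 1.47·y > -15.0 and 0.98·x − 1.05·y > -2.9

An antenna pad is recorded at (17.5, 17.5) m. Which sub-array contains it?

-0.06·17.5 − 1.47·17.5 = -26.775, which is < -15.0
0.98·17.5 − 1.05·17.5 = -1.225, which is > -2.9
This sign pattern matches Z-10.

Z-10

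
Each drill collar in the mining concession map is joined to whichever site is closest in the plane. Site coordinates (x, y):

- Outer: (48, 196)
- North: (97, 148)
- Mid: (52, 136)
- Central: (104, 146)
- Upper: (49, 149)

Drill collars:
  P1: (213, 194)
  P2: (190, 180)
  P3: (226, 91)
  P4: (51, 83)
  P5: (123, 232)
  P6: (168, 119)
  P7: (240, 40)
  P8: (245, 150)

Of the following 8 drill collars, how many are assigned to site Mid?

1

P1 → Central
P2 → Central
P3 → Central
P4 → Mid
P5 → Outer
P6 → Central
P7 → Central
P8 → Central
1 of the 8 goes to Mid.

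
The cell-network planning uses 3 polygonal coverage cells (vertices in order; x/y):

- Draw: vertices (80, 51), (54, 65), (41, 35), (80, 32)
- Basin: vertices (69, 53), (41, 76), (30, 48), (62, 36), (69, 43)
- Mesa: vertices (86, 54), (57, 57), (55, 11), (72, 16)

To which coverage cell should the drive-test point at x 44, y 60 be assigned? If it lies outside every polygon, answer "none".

Basin

Cast a ray rightward from (44, 60). For each polygon, the edges (by vertex number in listed order) whose endpoints lie on opposite sides of y = 60, where each meets that height, and whether that is right or left of the point:
Draw: 1–2 at x≈63.3 (right), 2–3 at x≈51.8 (right) → 2 crossings.
Basin: 1–2 at x≈60.5 (right), 2–3 at x≈34.7 (left) → 1 crossing.
Mesa: no edge straddles that height → 0 crossings.
Only Basin has an odd count, so the point is inside Basin.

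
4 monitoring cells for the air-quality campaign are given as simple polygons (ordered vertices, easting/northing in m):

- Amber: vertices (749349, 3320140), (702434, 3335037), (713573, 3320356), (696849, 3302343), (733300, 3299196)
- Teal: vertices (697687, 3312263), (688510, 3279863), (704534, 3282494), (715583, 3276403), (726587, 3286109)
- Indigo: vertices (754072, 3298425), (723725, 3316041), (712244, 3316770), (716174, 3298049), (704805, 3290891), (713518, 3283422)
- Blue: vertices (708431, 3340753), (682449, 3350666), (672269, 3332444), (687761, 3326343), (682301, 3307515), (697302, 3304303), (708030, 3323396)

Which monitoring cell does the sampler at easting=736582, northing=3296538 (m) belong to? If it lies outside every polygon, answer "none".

Cast a ray rightward from (736582, 3296538). For each polygon, the edges (by vertex number in listed order) whose endpoints lie on opposite sides of northing = 3296538, where each meets that height, and whether that is right or left of the point:
Amber: no edge straddles that height → 0 crossings.
Teal: 1–2 at easting≈693233.0 (left), 5–1 at easting≈715063.0 (left) → 0 crossings.
Indigo: 4–5 at easting≈713774.1 (left), 6–1 at easting≈748971.3 (right) → 1 crossing.
Blue: no edge straddles that height → 0 crossings.
Only Indigo has an odd count, so the point is inside Indigo.

Indigo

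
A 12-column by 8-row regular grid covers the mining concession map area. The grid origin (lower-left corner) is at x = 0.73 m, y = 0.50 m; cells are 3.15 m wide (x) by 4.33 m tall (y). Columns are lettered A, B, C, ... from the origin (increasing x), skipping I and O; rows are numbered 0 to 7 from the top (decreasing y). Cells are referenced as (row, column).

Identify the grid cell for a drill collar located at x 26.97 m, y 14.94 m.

(4, J)

Column index: ⌊(26.97 − 0.73) / 3.15⌋ = ⌊8.330⌋ = 8 → column J
Row offset from origin: ⌊(14.94 − 0.50) / 4.33⌋ = ⌊3.335⌋ = 3 → row 4 (counted from top)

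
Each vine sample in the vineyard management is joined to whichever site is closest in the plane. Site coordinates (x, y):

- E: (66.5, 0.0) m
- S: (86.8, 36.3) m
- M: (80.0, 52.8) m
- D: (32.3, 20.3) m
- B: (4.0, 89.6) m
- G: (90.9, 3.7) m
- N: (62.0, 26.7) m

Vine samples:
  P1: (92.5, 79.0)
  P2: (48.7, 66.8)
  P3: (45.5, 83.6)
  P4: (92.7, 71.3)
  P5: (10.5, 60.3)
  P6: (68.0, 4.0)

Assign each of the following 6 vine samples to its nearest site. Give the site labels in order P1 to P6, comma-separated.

P1 → M (d²=842.69)
P2 → M (d²=1175.69)
P3 → B (d²=1758.25)
P4 → M (d²=503.54)
P5 → B (d²=900.74)
P6 → E (d²=18.25)

M, M, B, M, B, E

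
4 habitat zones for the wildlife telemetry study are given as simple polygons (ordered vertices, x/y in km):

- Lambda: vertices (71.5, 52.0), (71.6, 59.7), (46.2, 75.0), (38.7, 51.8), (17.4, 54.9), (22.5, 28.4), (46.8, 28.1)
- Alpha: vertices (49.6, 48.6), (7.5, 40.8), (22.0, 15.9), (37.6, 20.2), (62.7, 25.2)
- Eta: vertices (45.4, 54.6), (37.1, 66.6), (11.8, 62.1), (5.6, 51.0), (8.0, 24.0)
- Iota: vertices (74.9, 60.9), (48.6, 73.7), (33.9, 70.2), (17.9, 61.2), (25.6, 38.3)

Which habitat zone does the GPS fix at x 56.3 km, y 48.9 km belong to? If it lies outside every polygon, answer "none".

Lambda

Cast a ray rightward from (56.3, 48.9). For each polygon, the edges (by vertex number in listed order) whose endpoints lie on opposite sides of y = 48.9, where each meets that height, and whether that is right or left of the point:
Lambda: 5–6 at x≈18.55 (left), 7–1 at x≈68.30 (right) → 1 crossing.
Alpha: no edge straddles that height → 0 crossings.
Eta: 4–5 at x≈5.79 (left), 5–1 at x≈38.43 (left) → 0 crossings.
Iota: 4–5 at x≈22.04 (left), 5–1 at x≈48.72 (left) → 0 crossings.
Only Lambda has an odd count, so the point is inside Lambda.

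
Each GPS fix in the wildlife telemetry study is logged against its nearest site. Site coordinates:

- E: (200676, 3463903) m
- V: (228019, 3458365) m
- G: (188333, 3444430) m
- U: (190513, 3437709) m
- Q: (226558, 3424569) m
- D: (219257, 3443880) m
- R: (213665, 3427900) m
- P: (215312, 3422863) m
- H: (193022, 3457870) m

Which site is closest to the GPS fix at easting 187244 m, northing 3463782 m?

Squared distances to each site:
E: 180433265.000; V: 1691944514.000; G: 375685825.000; U: 690487690.000; Q: 3083249965.000; D: 1420921773.000; R: 1985587165.000; P: 2462177185.000; H: 68337028.000.
Minimum at H.

H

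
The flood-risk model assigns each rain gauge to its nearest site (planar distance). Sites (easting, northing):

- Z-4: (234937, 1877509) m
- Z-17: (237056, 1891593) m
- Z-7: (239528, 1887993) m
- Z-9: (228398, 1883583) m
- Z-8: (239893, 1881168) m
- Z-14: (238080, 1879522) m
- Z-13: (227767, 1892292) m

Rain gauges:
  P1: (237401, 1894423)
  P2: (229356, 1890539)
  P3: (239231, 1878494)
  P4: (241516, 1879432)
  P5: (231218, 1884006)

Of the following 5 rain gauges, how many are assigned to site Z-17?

1

P1 → Z-17
P2 → Z-13
P3 → Z-14
P4 → Z-8
P5 → Z-9
1 of the 5 goes to Z-17.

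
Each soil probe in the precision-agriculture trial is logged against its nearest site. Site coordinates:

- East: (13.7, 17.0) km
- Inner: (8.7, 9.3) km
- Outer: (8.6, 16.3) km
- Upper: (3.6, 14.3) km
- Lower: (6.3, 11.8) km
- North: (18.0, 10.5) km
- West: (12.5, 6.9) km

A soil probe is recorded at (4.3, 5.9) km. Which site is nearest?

Squared distances to each site:
East: 211.570; Inner: 30.920; Outer: 126.650; Upper: 71.050; Lower: 38.810; North: 208.850; West: 68.240.
Minimum at Inner.

Inner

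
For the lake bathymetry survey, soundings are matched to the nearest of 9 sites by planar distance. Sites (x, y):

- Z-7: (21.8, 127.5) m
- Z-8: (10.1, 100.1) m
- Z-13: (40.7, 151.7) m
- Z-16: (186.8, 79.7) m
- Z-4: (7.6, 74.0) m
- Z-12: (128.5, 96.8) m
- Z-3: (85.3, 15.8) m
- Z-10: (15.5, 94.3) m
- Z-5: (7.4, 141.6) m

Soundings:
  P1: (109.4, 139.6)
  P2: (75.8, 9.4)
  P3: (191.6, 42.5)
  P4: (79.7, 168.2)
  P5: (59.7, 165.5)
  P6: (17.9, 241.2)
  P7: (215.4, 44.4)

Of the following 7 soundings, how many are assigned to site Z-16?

2

P1 → Z-12
P2 → Z-3
P3 → Z-16
P4 → Z-13
P5 → Z-13
P6 → Z-13
P7 → Z-16
2 of the 7 go to Z-16.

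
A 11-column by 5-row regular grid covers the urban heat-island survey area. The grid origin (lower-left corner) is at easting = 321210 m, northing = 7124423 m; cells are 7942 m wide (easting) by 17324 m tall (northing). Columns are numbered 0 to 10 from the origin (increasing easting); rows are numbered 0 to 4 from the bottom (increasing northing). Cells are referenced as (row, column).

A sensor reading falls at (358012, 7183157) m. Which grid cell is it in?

Column index: ⌊(358012 − 321210) / 7942⌋ = ⌊4.634⌋ = 4
Row offset from origin: ⌊(7183157 − 7124423) / 17324⌋ = ⌊3.390⌋ = 3 → row 3

(3, 4)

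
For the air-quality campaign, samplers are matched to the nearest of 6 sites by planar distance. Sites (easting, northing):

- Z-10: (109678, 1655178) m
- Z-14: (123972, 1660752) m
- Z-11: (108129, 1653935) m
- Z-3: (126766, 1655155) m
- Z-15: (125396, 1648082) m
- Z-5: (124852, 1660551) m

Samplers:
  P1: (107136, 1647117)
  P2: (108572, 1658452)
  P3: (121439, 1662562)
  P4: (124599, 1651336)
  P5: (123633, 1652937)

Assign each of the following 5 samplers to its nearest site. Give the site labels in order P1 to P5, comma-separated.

P1 → Z-11 (d²=47471173.00)
P2 → Z-10 (d²=11942312.00)
P3 → Z-14 (d²=9692189.00)
P4 → Z-15 (d²=11223725.00)
P5 → Z-3 (d²=14735213.00)

Z-11, Z-10, Z-14, Z-15, Z-3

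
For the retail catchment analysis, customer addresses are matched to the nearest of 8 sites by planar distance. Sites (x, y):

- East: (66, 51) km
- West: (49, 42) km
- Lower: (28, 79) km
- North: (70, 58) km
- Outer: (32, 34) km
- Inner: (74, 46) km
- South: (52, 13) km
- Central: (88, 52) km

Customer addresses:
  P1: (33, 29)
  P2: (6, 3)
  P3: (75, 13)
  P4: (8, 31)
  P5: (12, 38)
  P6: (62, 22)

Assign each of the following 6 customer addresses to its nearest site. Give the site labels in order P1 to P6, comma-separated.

P1 → Outer (d²=26.00)
P2 → Outer (d²=1637.00)
P3 → South (d²=529.00)
P4 → Outer (d²=585.00)
P5 → Outer (d²=416.00)
P6 → South (d²=181.00)

Outer, Outer, South, Outer, Outer, South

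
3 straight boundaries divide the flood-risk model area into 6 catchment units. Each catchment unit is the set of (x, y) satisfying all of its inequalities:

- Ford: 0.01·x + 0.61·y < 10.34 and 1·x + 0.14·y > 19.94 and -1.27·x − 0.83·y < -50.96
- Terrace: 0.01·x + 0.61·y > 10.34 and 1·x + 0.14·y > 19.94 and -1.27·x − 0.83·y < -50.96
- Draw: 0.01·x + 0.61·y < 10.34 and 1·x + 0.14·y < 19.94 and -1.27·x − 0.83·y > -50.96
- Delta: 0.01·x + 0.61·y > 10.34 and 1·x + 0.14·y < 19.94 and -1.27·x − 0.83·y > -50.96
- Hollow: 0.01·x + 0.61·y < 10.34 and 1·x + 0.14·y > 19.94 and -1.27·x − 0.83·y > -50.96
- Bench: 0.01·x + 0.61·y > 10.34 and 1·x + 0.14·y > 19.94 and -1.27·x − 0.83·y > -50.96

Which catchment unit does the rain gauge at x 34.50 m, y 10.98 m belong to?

Ford

0.01·34.50 + 0.61·10.98 = 7.043, which is < 10.34
1·34.50 + 0.14·10.98 = 36.037, which is > 19.94
-1.27·34.50 − 0.83·10.98 = -52.928, which is < -50.96
This sign pattern matches Ford.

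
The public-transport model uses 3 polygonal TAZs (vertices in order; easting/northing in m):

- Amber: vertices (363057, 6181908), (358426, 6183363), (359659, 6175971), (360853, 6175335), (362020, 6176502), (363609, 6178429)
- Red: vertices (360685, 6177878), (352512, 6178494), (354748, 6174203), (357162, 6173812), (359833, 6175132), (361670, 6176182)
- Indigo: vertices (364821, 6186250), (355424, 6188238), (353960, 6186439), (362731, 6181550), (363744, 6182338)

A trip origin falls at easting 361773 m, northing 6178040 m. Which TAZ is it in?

Cast a ray rightward from (361773, 6178040). For each polygon, the edges (by vertex number in listed order) whose endpoints lie on opposite sides of northing = 6178040, where each meets that height, and whether that is right or left of the point:
Amber: 2–3 at easting≈359313.9 (left), 5–6 at easting≈363288.2 (right) → 1 crossing.
Red: 1–2 at easting≈358535.6 (left), 2–3 at easting≈352748.6 (left) → 0 crossings.
Indigo: no edge straddles that height → 0 crossings.
Only Amber has an odd count, so the point is inside Amber.

Amber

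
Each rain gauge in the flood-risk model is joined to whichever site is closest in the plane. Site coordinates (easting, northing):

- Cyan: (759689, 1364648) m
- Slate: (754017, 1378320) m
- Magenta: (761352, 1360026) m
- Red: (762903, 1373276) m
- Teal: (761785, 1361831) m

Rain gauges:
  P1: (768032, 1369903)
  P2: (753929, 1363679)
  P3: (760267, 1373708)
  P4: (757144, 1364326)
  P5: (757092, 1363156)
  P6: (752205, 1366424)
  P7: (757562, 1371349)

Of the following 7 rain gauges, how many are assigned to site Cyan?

P1 → Red
P2 → Cyan
P3 → Red
P4 → Cyan
P5 → Cyan
P6 → Cyan
P7 → Red
4 of the 7 go to Cyan.

4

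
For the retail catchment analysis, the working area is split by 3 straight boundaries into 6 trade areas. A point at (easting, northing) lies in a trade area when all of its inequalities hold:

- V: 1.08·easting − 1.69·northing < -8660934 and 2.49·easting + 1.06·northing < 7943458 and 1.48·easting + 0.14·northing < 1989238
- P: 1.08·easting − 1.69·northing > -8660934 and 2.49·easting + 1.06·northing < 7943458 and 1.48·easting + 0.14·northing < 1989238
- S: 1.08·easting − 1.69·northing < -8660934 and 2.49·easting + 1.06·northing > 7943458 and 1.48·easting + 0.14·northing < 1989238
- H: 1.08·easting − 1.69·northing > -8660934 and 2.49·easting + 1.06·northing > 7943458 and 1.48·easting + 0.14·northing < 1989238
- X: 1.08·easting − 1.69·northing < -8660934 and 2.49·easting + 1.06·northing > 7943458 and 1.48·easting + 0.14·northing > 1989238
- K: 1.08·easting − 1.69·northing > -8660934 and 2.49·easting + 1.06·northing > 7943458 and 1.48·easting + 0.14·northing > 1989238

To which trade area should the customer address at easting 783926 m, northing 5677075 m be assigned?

S

1.08·783926 − 1.69·5677075 = -8747616.670, which is < -8660934
2.49·783926 + 1.06·5677075 = 7969675.240, which is > 7943458
1.48·783926 + 0.14·5677075 = 1955000.980, which is < 1989238
This sign pattern matches S.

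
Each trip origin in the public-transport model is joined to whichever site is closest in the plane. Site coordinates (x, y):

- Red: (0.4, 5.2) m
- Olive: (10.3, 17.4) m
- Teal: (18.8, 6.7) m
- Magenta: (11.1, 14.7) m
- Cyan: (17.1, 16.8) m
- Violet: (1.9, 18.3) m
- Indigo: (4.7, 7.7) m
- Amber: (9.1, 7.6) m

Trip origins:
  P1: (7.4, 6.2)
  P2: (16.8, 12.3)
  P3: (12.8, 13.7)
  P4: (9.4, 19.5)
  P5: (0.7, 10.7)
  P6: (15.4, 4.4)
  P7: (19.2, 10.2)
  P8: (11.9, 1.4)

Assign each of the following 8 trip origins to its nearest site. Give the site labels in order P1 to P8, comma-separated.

Amber, Cyan, Magenta, Olive, Indigo, Teal, Teal, Amber

P1 → Amber (d²=4.85)
P2 → Cyan (d²=20.34)
P3 → Magenta (d²=3.89)
P4 → Olive (d²=5.22)
P5 → Indigo (d²=25.00)
P6 → Teal (d²=16.85)
P7 → Teal (d²=12.41)
P8 → Amber (d²=46.28)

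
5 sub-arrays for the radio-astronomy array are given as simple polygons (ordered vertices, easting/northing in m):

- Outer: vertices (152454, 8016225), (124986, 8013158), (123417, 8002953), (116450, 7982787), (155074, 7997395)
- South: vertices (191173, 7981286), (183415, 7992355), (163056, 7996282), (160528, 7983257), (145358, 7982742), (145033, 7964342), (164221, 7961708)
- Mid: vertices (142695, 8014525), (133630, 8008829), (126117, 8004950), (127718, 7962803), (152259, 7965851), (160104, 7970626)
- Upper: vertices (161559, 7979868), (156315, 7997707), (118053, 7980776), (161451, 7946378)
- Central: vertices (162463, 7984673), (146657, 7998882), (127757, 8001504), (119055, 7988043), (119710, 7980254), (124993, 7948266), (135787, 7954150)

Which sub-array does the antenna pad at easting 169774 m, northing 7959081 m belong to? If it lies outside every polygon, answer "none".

Cast a ray rightward from (169774, 7959081). For each polygon, the edges (by vertex number in listed order) whose endpoints lie on opposite sides of northing = 7959081, where each meets that height, and whether that is right or left of the point:
Outer: no edge straddles that height → 0 crossings.
South: no edge straddles that height → 0 crossings.
Mid: no edge straddles that height → 0 crossings.
Upper: 3–4 at easting≈145424.3 (left), 4–1 at easting≈161492.0 (left) → 0 crossings.
Central: 5–6 at easting≈123206.8 (left), 7–1 at easting≈140096.5 (left) → 0 crossings.
All counts are even, so the point lies outside every listed polygon.

none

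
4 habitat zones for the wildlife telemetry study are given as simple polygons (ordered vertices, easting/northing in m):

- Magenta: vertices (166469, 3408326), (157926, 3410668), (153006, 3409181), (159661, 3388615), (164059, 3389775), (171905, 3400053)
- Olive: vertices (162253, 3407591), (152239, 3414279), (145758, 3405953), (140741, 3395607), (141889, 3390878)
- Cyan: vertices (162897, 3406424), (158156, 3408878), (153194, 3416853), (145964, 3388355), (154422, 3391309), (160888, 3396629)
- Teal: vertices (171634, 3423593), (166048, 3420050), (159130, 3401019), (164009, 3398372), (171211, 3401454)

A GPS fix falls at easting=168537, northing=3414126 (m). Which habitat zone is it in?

Cast a ray rightward from (168537, 3414126). For each polygon, the edges (by vertex number in listed order) whose endpoints lie on opposite sides of northing = 3414126, where each meets that height, and whether that is right or left of the point:
Magenta: no edge straddles that height → 0 crossings.
Olive: 1–2 at easting≈152468.1 (left), 2–3 at easting≈152119.9 (left) → 0 crossings.
Cyan: 2–3 at easting≈154890.7 (left), 3–4 at easting≈152502.2 (left) → 0 crossings.
Teal: 2–3 at easting≈163894.6 (left), 5–1 at easting≈171453.1 (right) → 1 crossing.
Only Teal has an odd count, so the point is inside Teal.

Teal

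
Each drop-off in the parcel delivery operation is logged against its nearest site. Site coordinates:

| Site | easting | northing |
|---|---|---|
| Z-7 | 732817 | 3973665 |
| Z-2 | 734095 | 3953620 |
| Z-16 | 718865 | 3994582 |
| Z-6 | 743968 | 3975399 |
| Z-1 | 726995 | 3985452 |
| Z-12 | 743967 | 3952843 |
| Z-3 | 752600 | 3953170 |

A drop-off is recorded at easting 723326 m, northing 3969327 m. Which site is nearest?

Squared distances to each site:
Z-7: 108897325.000; Z-2: 362681210.000; Z-16: 657715546.000; Z-6: 462961348.000; Z-1: 273477186.000; Z-12: 697773137.000; Z-3: 1118015725.000.
Minimum at Z-7.

Z-7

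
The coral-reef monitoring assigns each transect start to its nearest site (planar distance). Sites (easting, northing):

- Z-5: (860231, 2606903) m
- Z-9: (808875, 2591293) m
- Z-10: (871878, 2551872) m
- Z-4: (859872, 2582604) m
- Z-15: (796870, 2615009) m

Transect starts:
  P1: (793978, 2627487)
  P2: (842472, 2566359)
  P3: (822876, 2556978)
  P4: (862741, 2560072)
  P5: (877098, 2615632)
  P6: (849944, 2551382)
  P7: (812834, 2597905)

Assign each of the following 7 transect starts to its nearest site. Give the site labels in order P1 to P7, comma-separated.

Z-15, Z-4, Z-9, Z-10, Z-5, Z-10, Z-9

P1 → Z-15 (d²=164064148.00)
P2 → Z-4 (d²=566660025.00)
P3 → Z-9 (d²=1373547226.00)
P4 → Z-10 (d²=150724769.00)
P5 → Z-5 (d²=360691130.00)
P6 → Z-10 (d²=481340456.00)
P7 → Z-9 (d²=59392225.00)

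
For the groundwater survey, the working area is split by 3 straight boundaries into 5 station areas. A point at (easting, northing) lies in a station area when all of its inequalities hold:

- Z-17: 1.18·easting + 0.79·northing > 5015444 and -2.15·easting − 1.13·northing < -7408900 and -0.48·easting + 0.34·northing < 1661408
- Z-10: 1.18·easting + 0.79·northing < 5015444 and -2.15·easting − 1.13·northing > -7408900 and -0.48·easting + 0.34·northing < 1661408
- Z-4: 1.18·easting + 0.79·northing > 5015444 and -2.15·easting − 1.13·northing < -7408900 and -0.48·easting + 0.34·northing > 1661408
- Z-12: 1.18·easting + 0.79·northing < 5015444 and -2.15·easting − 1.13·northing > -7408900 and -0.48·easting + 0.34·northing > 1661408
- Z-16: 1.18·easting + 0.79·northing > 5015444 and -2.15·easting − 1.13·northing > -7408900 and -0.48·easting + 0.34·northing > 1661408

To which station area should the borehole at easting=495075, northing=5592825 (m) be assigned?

Z-12

1.18·495075 + 0.79·5592825 = 5002520.250, which is < 5015444
-2.15·495075 − 1.13·5592825 = -7384303.500, which is > -7408900
-0.48·495075 + 0.34·5592825 = 1663924.500, which is > 1661408
This sign pattern matches Z-12.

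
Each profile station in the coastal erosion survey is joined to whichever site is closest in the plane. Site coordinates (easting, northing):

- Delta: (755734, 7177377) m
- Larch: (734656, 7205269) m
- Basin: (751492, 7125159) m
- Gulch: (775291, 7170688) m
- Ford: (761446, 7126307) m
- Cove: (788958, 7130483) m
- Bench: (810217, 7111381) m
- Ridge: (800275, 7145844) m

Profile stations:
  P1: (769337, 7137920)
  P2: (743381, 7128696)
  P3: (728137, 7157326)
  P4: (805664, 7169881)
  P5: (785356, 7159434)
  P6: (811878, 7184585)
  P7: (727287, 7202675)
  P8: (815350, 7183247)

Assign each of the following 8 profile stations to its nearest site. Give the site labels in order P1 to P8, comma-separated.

P1 → Ford (d²=197129650.00)
P2 → Basin (d²=78298690.00)
P3 → Delta (d²=1163637010.00)
P4 → Ridge (d²=606818690.00)
P5 → Gulch (d²=227956741.00)
P6 → Gulch (d²=1531735178.00)
P7 → Larch (d²=61030997.00)
P8 → Ridge (d²=1626240034.00)

Ford, Basin, Delta, Ridge, Gulch, Gulch, Larch, Ridge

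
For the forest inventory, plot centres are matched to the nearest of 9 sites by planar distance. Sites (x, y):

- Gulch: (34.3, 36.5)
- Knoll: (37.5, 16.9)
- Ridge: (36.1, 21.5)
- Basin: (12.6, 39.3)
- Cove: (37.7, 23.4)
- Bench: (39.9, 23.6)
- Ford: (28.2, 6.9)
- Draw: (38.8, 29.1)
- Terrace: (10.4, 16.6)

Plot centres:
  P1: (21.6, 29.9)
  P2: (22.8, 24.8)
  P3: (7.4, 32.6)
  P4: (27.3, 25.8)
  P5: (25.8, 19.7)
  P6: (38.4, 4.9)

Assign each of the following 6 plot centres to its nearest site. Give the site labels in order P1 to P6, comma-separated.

P1 → Basin (d²=169.36)
P2 → Ridge (d²=187.78)
P3 → Basin (d²=71.93)
P4 → Ridge (d²=95.93)
P5 → Ridge (d²=109.33)
P6 → Ford (d²=108.04)

Basin, Ridge, Basin, Ridge, Ridge, Ford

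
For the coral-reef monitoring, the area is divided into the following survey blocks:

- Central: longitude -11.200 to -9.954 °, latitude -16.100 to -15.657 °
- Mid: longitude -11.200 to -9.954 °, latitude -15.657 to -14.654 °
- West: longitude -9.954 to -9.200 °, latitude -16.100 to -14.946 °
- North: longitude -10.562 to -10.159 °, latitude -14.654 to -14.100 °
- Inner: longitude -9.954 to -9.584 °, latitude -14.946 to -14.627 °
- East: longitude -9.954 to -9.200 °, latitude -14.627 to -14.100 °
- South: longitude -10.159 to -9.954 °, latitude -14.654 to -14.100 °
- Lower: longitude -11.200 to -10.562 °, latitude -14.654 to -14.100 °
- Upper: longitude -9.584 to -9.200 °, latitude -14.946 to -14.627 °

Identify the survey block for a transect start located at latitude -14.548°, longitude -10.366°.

North

The point has longitude = -10.366 and latitude = -14.548.
Only North satisfies -10.562 ≤ longitude ≤ -10.159 and -14.654 ≤ latitude ≤ -14.100.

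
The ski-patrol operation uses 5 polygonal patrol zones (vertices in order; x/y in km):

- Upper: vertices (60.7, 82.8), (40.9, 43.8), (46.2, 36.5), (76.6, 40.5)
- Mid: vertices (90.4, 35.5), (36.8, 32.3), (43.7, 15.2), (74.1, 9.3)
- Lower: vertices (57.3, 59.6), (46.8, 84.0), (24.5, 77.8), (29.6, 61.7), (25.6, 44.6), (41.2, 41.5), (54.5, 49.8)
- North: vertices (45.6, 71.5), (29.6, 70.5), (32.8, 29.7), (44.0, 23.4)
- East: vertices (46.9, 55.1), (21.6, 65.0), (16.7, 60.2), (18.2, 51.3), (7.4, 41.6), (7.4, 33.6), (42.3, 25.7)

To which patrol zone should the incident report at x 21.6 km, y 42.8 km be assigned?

East

Cast a ray rightward from (21.6, 42.8). For each polygon, the edges (by vertex number in listed order) whose endpoints lie on opposite sides of y = 42.8, where each meets that height, and whether that is right or left of the point:
Upper: 2–3 at x≈41.63 (right), 4–1 at x≈75.74 (right) → 2 crossings.
Mid: no edge straddles that height → 0 crossings.
Lower: 5–6 at x≈34.66 (right), 6–7 at x≈43.28 (right) → 2 crossings.
North: 2–3 at x≈31.77 (right), 4–1 at x≈44.65 (right) → 2 crossings.
East: 4–5 at x≈8.74 (left), 7–1 at x≈44.98 (right) → 1 crossing.
Only East has an odd count, so the point is inside East.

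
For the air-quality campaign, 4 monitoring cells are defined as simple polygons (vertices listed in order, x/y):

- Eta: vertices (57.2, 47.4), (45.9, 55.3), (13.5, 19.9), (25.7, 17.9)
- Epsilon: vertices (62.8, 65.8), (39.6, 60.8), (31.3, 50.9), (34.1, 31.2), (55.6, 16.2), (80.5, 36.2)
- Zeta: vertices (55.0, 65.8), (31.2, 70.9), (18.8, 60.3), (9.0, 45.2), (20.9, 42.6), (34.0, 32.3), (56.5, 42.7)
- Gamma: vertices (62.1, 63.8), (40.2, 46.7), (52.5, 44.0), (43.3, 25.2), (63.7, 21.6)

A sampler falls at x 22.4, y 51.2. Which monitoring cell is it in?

Zeta

Cast a ray rightward from (22.4, 51.2). For each polygon, the edges (by vertex number in listed order) whose endpoints lie on opposite sides of y = 51.2, where each meets that height, and whether that is right or left of the point:
Eta: 1–2 at x≈51.76 (right), 2–3 at x≈42.15 (right) → 2 crossings.
Epsilon: 2–3 at x≈31.55 (right), 6–1 at x≈71.53 (right) → 2 crossings.
Zeta: 3–4 at x≈12.89 (left), 7–1 at x≈55.95 (right) → 1 crossing.
Gamma: 1–2 at x≈45.96 (right), 5–1 at x≈62.58 (right) → 2 crossings.
Only Zeta has an odd count, so the point is inside Zeta.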